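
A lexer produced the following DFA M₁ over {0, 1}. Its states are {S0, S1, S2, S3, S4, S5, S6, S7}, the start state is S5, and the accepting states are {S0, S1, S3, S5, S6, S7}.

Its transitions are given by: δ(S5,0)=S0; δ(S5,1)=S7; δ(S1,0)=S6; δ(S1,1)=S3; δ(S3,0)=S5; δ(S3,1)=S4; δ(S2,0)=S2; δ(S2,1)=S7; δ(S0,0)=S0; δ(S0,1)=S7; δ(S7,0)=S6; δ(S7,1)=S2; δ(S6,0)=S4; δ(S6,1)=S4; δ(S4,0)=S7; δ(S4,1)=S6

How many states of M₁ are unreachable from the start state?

Starting at S5 and following transitions, the reachable set is {S0, S2, S4, S5, S6, S7}. That leaves S1, S3 unreachable — 2 in total.

2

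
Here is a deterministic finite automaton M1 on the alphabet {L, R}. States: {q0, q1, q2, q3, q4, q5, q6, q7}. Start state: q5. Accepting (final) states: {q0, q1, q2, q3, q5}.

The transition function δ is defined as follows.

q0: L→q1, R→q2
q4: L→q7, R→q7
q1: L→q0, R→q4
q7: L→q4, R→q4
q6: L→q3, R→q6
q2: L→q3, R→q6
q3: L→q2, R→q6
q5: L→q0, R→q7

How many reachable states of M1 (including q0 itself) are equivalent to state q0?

1

Initial partition by acceptance: {q0,q1,q2,q3,q5} | {q4,q6,q7}.
On input R, block {q0,q1,q2,q3,q5} splits into {q1,q2,q3,q5} and {q0}.
Refine {q1,q2,q3,q5} on symbol L: members go to different blocks, giving {q1,q5} and {q2,q3}.
On input L, block {q4,q6,q7} splits into {q4,q7} and {q6}.
Stable partition: {q1,q5} | {q4,q7} | {q0} | {q2,q3} | {q6} — 5 equivalence classes.
The equivalence class containing q0 is {q0}, of size 1.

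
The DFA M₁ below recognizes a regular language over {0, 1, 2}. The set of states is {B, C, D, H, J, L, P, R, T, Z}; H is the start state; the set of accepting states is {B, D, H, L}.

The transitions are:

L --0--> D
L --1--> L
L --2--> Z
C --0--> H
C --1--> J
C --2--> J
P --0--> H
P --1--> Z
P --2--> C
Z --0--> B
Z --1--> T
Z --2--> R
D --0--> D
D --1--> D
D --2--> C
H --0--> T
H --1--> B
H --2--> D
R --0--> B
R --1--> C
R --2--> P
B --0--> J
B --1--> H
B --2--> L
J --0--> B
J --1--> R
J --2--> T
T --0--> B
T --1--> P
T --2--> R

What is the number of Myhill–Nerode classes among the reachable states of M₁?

3

All states are reachable from the start state.
Start with accepting vs non-accepting: {B,D,H,L} | {C,J,P,R,T,Z}.
On input 0, block {B,D,H,L} splits into {B,H} and {D,L}.
No further refinement is possible. Final partition (3 blocks): {B,H} | {C,J,P,R,T,Z} | {D,L}.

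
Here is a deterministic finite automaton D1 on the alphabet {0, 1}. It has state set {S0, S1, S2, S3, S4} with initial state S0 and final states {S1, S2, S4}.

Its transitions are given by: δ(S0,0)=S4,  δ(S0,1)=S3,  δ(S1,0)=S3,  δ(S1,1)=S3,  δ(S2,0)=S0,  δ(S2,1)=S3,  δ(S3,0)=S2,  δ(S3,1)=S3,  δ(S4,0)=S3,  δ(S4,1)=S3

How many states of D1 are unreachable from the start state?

1

BFS from S0 reaches {S0, S2, S3, S4}; the 1 state(s) S1 are never visited.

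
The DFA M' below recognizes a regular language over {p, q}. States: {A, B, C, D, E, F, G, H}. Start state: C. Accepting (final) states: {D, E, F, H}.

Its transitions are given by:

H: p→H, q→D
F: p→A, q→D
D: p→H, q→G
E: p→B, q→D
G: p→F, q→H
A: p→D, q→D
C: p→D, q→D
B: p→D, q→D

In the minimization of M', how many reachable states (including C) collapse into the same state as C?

2

States {B,E} cannot be reached from the start state, so discard them.
Initial partition by acceptance: {D,F,H} | {A,C,G}.
Split {D,F,H} by δ(·,p) → {D,H} and {F}.
Split {D,H} by δ(·,q) → {D} and {H}.
On input p, block {A,C,G} splits into {A,C} and {G}.
No further refinement is possible. Final partition (5 blocks): {D} | {A,C} | {F} | {H} | {G}.
State C belongs to the block {A,C}, which has 2 states.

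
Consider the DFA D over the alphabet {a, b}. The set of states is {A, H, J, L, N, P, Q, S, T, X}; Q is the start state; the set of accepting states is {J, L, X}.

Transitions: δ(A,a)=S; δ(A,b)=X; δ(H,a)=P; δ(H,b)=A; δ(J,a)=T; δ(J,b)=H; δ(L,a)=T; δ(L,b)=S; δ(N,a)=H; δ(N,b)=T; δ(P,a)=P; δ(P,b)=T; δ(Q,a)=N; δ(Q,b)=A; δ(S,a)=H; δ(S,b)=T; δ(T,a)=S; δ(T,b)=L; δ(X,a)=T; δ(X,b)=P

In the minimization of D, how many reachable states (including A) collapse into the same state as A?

Reachable states from the start: {A,H,L,N,P,Q,S,T,X}. Unreachable: {J} — drop them.
Start with accepting vs non-accepting: {L,X} | {A,H,N,P,Q,S,T}.
On input b, block {A,H,N,P,Q,S,T} splits into {H,N,P,Q,S} and {A,T}.
The partition is now stable with 3 blocks: {L,X} | {H,N,P,Q,S} | {A,T}.
The equivalence class containing A is {A,T}, of size 2.

2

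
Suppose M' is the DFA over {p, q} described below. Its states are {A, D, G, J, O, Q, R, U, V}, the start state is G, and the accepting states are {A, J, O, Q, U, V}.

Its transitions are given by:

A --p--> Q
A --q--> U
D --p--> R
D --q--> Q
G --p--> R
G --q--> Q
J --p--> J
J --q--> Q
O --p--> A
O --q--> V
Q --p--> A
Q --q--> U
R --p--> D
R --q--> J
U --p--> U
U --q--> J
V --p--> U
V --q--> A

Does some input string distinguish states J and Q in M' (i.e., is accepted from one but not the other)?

No

States {O,V} cannot be reached from the start state, so discard them.
Start with accepting vs non-accepting: {A,J,Q,U} | {D,G,R}.
No further refinement is possible. Final partition (2 blocks): {A,J,Q,U} | {D,G,R}.
J and Q lie in the same block of the stable partition, so they are equivalent — no string distinguishes them.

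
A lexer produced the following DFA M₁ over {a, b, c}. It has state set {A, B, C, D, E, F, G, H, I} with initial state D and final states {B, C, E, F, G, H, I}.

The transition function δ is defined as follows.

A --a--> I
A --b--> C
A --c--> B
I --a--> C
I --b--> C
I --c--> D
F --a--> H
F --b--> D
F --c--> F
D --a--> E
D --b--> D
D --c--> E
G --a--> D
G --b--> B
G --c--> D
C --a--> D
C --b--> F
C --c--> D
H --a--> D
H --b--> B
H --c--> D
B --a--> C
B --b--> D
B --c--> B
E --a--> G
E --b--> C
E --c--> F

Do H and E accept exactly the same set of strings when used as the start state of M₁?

Reachable states from the start: {B,C,D,E,F,G,H}. Unreachable: {A,I} — drop them.
P0 = {B,C,E,F,G,H} | {D}.
On input a, block {B,C,E,F,G,H} splits into {B,E,F} and {C,G,H}.
Split {B,E,F} by δ(·,b) → {B,F} and {E}.
Stable partition: {B,F} | {D} | {C,G,H} | {E} — 4 equivalence classes.
H and E end up in different blocks, so they are distinguishable. For instance, the string 'a' is accepted from only E.

No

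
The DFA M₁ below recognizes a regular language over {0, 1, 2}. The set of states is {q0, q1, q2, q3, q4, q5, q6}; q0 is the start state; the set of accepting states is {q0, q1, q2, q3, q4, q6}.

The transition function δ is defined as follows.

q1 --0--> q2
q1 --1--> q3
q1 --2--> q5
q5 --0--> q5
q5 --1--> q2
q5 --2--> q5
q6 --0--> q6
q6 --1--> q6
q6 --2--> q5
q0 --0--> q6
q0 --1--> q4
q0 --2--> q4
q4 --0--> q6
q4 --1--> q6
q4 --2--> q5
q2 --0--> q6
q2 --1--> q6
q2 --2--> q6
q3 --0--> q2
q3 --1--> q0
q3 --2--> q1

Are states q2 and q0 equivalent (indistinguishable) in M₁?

Yes

Reachable states from the start: {q0,q2,q4,q5,q6}. Unreachable: {q1,q3} — drop them.
Start with accepting vs non-accepting: {q0,q2,q4,q6} | {q5}.
Refine {q0,q2,q4,q6} on symbol 2: members go to different blocks, giving {q0,q2} and {q4,q6}.
No further refinement is possible. Final partition (3 blocks): {q0,q2} | {q5} | {q4,q6}.
q2 and q0 lie in the same block of the stable partition, so they are equivalent — no string distinguishes them.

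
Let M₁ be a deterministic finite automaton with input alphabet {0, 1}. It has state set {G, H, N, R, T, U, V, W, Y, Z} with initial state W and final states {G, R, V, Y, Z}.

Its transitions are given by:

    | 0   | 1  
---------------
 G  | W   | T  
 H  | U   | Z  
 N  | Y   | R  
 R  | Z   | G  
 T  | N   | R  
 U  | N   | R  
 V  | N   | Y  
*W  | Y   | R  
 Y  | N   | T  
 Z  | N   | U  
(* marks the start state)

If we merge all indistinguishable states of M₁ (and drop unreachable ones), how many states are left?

First remove the unreachable states {H,V}; 8 states remain.
P0 = {G,R,Y,Z} | {N,T,U,W}.
On input 0, block {G,R,Y,Z} splits into {G,Y,Z} and {R}.
Split {N,T,U,W} by δ(·,0) → {T,U} and {N,W}.
The partition is now stable with 4 blocks: {G,Y,Z} | {T,U} | {R} | {N,W}.

4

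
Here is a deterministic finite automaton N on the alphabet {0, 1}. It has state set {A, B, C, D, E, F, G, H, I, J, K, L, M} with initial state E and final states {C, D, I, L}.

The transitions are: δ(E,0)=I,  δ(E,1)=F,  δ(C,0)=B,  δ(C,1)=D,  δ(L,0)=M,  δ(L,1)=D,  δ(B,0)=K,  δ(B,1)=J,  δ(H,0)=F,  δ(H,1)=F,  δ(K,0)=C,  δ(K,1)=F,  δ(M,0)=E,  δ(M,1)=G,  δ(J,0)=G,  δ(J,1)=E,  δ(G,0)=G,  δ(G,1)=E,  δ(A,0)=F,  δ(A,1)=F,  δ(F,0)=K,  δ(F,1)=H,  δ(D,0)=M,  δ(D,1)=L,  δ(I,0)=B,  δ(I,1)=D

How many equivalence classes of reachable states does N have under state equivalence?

6

First remove the unreachable states {A}; 12 states remain.
Initial partition by acceptance: {C,D,I,L} | {B,E,F,G,H,J,K,M}.
On input 0, block {B,E,F,G,H,J,K,M} splits into {B,F,G,H,J,M} and {E,K}.
On input 0, block {B,F,G,H,J,M} splits into {B,F,M} and {G,H,J}.
Split {G,H,J} by δ(·,0) → {G,J} and {H}.
Split {B,F,M} by δ(·,1) → {B,M} and {F}.
No further refinement is possible. Final partition (6 blocks): {C,D,I,L} | {B,M} | {E,K} | {G,J} | {H} | {F}.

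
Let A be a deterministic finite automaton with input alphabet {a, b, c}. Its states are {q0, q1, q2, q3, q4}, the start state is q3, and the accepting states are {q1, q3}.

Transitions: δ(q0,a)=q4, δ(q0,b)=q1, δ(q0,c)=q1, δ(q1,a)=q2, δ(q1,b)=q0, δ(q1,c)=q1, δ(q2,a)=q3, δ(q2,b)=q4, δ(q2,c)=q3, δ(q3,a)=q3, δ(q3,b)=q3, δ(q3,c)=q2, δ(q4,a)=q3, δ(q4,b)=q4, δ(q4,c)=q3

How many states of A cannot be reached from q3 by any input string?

2

BFS from q3 reaches {q2, q3, q4}; the 2 state(s) q0, q1 are never visited.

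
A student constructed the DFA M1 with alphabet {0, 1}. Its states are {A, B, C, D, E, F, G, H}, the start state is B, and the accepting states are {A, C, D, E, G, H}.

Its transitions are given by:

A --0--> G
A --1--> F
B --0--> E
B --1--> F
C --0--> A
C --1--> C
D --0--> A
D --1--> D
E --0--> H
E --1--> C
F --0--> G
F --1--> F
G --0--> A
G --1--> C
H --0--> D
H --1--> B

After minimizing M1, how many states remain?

3

Initial partition by acceptance: {A,C,D,E,G,H} | {B,F}.
On input 1, block {A,C,D,E,G,H} splits into {C,D,E,G} and {A,H}.
Stable partition: {C,D,E,G} | {B,F} | {A,H} — 3 equivalence classes.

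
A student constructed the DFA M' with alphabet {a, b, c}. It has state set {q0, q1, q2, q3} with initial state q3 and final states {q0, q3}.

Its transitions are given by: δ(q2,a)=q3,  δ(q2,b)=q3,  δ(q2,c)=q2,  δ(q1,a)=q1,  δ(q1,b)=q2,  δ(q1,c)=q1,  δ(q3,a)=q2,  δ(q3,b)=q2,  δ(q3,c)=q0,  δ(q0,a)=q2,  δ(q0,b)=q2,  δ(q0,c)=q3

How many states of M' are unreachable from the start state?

BFS from q3 reaches {q0, q2, q3}; the 1 state(s) q1 are never visited.

1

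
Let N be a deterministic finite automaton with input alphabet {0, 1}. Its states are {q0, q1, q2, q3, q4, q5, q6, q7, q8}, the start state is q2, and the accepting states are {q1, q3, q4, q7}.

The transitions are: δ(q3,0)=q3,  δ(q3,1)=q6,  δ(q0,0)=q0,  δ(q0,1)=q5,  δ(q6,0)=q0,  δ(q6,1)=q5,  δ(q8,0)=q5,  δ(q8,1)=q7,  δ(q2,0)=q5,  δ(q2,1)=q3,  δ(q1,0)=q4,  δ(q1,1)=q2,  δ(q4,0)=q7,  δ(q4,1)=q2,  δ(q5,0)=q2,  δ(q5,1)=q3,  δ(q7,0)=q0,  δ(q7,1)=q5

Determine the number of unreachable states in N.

4

BFS from q2 reaches {q0, q2, q3, q5, q6}; the 4 state(s) q1, q4, q7, q8 are never visited.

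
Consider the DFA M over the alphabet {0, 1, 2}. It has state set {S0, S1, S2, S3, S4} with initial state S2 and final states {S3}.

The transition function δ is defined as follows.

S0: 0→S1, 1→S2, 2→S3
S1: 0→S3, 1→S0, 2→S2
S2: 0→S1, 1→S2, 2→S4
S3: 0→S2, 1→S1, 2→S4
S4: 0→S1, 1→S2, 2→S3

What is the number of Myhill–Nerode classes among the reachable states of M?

4

P0 = {S3} | {S0,S1,S2,S4}.
On input 0, block {S0,S1,S2,S4} splits into {S0,S2,S4} and {S1}.
Split {S0,S2,S4} by δ(·,2) → {S0,S4} and {S2}.
No further refinement is possible. Final partition (4 blocks): {S3} | {S0,S4} | {S1} | {S2}.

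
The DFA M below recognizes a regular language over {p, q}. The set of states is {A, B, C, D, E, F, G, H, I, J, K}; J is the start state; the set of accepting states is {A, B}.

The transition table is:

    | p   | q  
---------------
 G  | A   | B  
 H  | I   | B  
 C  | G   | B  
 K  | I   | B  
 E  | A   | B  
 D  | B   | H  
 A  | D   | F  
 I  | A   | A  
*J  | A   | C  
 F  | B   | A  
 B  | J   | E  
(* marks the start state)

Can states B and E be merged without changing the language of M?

No

Reachable states from the start: {A,B,C,D,E,F,G,H,I,J}. Unreachable: {K} — drop them.
Initial partition by acceptance: {A,B} | {C,D,E,F,G,H,I,J}.
Split {C,D,E,F,G,H,I,J} by δ(·,p) → {D,E,F,G,I,J} and {C,H}.
Split {D,E,F,G,I,J} by δ(·,q) → {E,F,G,I} and {D,J}.
Stable partition: {A,B} | {E,F,G,I} | {C,H} | {D,J} — 4 equivalence classes.
B and E end up in different blocks, so they are distinguishable. For instance, the string 'ε' is accepted from only B.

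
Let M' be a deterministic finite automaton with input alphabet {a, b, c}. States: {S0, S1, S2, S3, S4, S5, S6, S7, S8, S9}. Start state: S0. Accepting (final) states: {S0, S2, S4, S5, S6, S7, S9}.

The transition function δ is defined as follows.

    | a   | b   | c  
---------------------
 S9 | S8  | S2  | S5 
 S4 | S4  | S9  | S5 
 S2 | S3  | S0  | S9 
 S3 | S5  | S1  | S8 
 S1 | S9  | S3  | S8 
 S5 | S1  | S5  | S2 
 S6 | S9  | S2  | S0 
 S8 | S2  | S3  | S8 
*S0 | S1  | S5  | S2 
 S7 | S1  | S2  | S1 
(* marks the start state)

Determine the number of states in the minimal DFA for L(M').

2

States {S4,S6,S7} cannot be reached from the start state, so discard them.
Initial partition by acceptance: {S0,S2,S5,S9} | {S1,S3,S8}.
The partition is now stable with 2 blocks: {S0,S2,S5,S9} | {S1,S3,S8}.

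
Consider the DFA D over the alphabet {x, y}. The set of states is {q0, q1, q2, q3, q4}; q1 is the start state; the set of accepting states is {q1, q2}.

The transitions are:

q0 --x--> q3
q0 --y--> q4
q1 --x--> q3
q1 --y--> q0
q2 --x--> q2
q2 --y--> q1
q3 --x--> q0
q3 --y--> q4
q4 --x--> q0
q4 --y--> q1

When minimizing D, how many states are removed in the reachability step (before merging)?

1

No path from q1 leads to q2; the other 4 states are all reachable.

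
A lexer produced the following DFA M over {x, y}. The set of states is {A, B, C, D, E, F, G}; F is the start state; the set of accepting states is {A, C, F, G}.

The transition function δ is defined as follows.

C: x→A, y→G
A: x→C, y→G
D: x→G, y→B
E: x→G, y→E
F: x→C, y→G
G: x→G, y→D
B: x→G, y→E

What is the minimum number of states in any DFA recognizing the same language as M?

3

Every state is reachable, so we keep all 7.
Start with accepting vs non-accepting: {A,C,F,G} | {B,D,E}.
On input y, block {A,C,F,G} splits into {A,C,F} and {G}.
No further refinement is possible. Final partition (3 blocks): {A,C,F} | {B,D,E} | {G}.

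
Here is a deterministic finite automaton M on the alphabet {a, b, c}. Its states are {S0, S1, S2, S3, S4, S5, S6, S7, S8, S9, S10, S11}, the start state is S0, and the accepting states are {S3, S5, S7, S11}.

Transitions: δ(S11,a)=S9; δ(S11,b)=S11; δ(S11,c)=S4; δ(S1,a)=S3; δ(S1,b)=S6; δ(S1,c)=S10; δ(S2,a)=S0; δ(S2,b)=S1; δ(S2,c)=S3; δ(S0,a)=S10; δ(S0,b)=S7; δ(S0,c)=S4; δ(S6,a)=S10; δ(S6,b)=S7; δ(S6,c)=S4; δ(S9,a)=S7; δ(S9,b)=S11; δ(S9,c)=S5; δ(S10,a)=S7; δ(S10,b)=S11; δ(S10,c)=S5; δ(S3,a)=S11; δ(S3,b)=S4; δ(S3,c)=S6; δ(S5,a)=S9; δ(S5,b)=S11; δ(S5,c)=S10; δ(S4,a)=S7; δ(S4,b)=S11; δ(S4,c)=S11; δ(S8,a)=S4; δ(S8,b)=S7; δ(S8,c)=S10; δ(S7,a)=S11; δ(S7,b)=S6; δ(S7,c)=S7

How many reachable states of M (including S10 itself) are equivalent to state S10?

3

First remove the unreachable states {S1,S2,S3,S8}; 8 states remain.
P0 = {S5,S7,S11} | {S0,S4,S6,S9,S10}.
Split {S5,S7,S11} by δ(·,a) → {S5,S11} and {S7}.
On input a, block {S0,S4,S6,S9,S10} splits into {S4,S9,S10} and {S0,S6}.
Stable partition: {S5,S11} | {S4,S9,S10} | {S7} | {S0,S6} — 4 equivalence classes.
The equivalence class containing S10 is {S4,S9,S10}, of size 3.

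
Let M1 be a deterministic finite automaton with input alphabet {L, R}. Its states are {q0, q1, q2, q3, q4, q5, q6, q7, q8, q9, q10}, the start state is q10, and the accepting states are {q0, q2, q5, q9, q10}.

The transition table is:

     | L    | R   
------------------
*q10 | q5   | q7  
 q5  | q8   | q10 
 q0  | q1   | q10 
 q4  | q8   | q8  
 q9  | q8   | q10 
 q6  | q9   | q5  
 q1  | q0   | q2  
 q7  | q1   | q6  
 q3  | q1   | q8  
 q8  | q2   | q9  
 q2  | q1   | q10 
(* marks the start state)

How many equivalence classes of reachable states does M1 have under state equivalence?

States {q3,q4} cannot be reached from the start state, so discard them.
Initial partition by acceptance: {q0,q2,q5,q9,q10} | {q1,q6,q7,q8}.
On input L, block {q0,q2,q5,q9,q10} splits into {q0,q2,q5,q9} and {q10}.
Refine {q1,q6,q7,q8} on symbol L: members go to different blocks, giving {q1,q6,q8} and {q7}.
Stable partition: {q0,q2,q5,q9} | {q1,q6,q8} | {q10} | {q7} — 4 equivalence classes.

4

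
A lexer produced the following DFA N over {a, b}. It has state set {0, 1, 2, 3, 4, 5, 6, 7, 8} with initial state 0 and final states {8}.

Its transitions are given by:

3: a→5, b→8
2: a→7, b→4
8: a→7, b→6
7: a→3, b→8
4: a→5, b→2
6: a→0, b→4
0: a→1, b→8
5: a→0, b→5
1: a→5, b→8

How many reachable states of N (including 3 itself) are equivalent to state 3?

All states are reachable from the start state.
Start with accepting vs non-accepting: {8} | {0,1,2,3,4,5,6,7}.
Refine {0,1,2,3,4,5,6,7} on symbol b: members go to different blocks, giving {0,1,3,7} and {2,4,5,6}.
Split {0,1,3,7} by δ(·,a) → {0,7} and {1,3}.
Refine {2,4,5,6} on symbol a: members go to different blocks, giving {2,5,6} and {4}.
Split {2,5,6} by δ(·,b) → {2,6} and {5}.
No further refinement is possible. Final partition (6 blocks): {8} | {0,7} | {2,6} | {1,3} | {4} | {5}.
State 3 belongs to the block {1,3}, which has 2 states.

2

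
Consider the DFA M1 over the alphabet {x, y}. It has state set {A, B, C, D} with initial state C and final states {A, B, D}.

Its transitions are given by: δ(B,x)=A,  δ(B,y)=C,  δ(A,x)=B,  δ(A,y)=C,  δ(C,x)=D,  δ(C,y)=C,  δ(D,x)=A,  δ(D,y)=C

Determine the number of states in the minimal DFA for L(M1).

2

Initial partition by acceptance: {A,B,D} | {C}.
Stable partition: {A,B,D} | {C} — 2 equivalence classes.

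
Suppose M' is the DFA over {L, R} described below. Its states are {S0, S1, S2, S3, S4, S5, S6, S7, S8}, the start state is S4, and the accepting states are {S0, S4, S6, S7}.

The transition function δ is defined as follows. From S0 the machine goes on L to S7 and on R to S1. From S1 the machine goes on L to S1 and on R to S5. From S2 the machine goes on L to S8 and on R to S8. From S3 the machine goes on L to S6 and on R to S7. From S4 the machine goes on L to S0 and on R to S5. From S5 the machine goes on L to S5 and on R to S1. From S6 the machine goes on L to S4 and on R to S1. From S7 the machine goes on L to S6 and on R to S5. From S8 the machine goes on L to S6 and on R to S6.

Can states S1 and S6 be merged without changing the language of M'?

No

States {S2,S3,S8} cannot be reached from the start state, so discard them.
Start with accepting vs non-accepting: {S0,S4,S6,S7} | {S1,S5}.
No further refinement is possible. Final partition (2 blocks): {S0,S4,S6,S7} | {S1,S5}.
S1 and S6 end up in different blocks, so they are distinguishable. For instance, the string 'ε' is accepted from only S6.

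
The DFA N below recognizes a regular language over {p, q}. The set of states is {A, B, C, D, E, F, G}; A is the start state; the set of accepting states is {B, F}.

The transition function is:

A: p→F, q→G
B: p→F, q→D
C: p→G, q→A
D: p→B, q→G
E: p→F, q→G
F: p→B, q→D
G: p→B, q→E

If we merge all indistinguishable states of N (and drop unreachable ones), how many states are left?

First remove the unreachable states {C}; 6 states remain.
Start with accepting vs non-accepting: {B,F} | {A,D,E,G}.
No further refinement is possible. Final partition (2 blocks): {B,F} | {A,D,E,G}.

2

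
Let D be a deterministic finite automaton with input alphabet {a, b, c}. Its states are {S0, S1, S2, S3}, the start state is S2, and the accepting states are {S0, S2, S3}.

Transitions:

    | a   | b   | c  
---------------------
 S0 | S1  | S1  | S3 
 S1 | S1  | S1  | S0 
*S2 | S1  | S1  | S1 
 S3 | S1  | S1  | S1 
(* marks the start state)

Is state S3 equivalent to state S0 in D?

P0 = {S0,S2,S3} | {S1}.
Refine {S0,S2,S3} on symbol c: members go to different blocks, giving {S2,S3} and {S0}.
Stable partition: {S2,S3} | {S1} | {S0} — 3 equivalence classes.
S3 and S0 end up in different blocks, so they are distinguishable. For instance, the string 'c' is accepted from only S0.

No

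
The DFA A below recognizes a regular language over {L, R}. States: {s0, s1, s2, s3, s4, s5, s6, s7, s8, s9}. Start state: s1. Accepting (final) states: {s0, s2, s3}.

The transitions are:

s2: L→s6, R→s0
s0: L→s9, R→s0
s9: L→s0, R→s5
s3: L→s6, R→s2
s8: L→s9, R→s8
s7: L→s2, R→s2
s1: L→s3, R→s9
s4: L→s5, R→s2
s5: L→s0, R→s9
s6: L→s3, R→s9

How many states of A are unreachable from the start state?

BFS from s1 reaches {s0, s1, s2, s3, s5, s6, s9}; the 3 state(s) s4, s7, s8 are never visited.

3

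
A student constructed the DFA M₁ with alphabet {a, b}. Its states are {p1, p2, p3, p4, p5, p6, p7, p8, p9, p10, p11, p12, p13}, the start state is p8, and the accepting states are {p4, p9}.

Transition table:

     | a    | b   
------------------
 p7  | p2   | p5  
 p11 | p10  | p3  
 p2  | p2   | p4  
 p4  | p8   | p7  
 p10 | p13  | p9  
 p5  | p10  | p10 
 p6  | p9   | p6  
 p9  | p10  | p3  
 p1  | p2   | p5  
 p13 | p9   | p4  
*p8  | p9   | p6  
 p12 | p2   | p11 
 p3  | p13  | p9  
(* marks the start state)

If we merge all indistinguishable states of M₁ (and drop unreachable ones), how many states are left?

8

First remove the unreachable states {p1,p11,p12}; 10 states remain.
P0 = {p4,p9} | {p2,p3,p5,p6,p7,p8,p10,p13}.
On input a, block {p2,p3,p5,p6,p7,p8,p10,p13} splits into {p2,p3,p5,p7,p10} and {p6,p8,p13}.
Refine {p4,p9} on symbol a: members go to different blocks, giving {p4} and {p9}.
Refine {p2,p3,p5,p7,p10} on symbol a: members go to different blocks, giving {p2,p5,p7} and {p3,p10}.
On input a, block {p2,p5,p7} splits into {p2,p7} and {p5}.
Refine {p2,p7} on symbol b: members go to different blocks, giving {p2} and {p7}.
Split {p6,p8,p13} by δ(·,b) → {p6,p8} and {p13}.
Stable partition: {p4} | {p2} | {p6,p8} | {p9} | {p3,p10} | {p5} | {p7} | {p13} — 8 equivalence classes.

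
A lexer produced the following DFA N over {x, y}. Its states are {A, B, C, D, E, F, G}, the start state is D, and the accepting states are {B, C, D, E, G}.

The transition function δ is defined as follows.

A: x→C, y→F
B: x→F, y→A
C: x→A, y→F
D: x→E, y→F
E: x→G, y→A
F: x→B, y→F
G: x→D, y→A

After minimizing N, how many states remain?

Start with accepting vs non-accepting: {B,C,D,E,G} | {A,F}.
Refine {B,C,D,E,G} on symbol x: members go to different blocks, giving {D,E,G} and {B,C}.
No further refinement is possible. Final partition (3 blocks): {D,E,G} | {A,F} | {B,C}.

3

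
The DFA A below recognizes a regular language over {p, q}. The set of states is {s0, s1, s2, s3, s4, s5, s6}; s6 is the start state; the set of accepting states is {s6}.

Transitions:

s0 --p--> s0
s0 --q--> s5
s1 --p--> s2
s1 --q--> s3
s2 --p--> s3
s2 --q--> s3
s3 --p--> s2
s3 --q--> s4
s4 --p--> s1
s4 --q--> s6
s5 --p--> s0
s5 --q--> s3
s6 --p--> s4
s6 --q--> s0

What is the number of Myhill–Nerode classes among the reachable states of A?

Start with accepting vs non-accepting: {s6} | {s0,s1,s2,s3,s4,s5}.
Refine {s0,s1,s2,s3,s4,s5} on symbol q: members go to different blocks, giving {s0,s1,s2,s3,s5} and {s4}.
Refine {s0,s1,s2,s3,s5} on symbol q: members go to different blocks, giving {s0,s1,s2,s5} and {s3}.
On input p, block {s0,s1,s2,s5} splits into {s0,s1,s5} and {s2}.
Refine {s0,s1,s5} on symbol p: members go to different blocks, giving {s0,s5} and {s1}.
Split {s0,s5} by δ(·,q) → {s0} and {s5}.
Stable partition: {s6} | {s0} | {s4} | {s3} | {s2} | {s1} | {s5} — 7 equivalence classes.

7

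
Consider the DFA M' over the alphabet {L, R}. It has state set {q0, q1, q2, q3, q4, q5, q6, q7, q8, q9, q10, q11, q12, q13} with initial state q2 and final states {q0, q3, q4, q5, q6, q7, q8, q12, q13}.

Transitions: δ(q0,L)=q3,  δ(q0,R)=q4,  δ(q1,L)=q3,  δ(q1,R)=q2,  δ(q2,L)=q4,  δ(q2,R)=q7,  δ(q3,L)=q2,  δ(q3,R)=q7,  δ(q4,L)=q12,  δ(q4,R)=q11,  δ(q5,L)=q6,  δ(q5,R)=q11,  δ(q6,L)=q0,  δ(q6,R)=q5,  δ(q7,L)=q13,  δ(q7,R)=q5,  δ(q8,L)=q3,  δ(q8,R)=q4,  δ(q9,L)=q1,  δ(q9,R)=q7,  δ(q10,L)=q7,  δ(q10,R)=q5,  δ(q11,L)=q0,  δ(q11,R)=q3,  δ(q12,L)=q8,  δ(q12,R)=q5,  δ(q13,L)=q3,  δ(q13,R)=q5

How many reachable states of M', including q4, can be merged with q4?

2

First remove the unreachable states {q1,q9,q10}; 11 states remain.
Start with accepting vs non-accepting: {q0,q3,q4,q5,q6,q7,q8,q12,q13} | {q2,q11}.
Split {q0,q3,q4,q5,q6,q7,q8,q12,q13} by δ(·,L) → {q0,q4,q5,q6,q7,q8,q12,q13} and {q3}.
On input L, block {q0,q4,q5,q6,q7,q8,q12,q13} splits into {q4,q5,q6,q7,q12} and {q0,q8,q13}.
Split {q4,q5,q6,q7,q12} by δ(·,L) → {q6,q7,q12} and {q4,q5}.
Refine {q2,q11} on symbol L: members go to different blocks, giving {q2} and {q11}.
No further refinement is possible. Final partition (6 blocks): {q6,q7,q12} | {q2} | {q3} | {q0,q8,q13} | {q4,q5} | {q11}.
State q4 belongs to the block {q4,q5}, which has 2 states.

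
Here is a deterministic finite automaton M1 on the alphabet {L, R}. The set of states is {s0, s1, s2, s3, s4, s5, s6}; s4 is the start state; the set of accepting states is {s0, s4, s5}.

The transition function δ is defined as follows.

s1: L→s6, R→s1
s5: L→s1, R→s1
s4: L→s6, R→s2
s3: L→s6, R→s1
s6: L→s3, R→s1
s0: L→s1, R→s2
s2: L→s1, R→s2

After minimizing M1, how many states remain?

States {s0,s5} cannot be reached from the start state, so discard them.
Initial partition by acceptance: {s4} | {s1,s2,s3,s6}.
The partition is now stable with 2 blocks: {s4} | {s1,s2,s3,s6}.

2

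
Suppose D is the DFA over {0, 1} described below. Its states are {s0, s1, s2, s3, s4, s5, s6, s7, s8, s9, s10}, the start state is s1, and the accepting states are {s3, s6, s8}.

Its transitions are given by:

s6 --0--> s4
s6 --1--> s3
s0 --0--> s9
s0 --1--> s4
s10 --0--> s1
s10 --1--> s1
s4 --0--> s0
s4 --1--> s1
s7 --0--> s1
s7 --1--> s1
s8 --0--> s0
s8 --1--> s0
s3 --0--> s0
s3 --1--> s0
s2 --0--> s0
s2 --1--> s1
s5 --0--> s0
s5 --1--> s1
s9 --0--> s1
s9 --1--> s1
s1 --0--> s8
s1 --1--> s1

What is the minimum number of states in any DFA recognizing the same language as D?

5

States {s2,s3,s5,s6,s7,s10} cannot be reached from the start state, so discard them.
Start with accepting vs non-accepting: {s8} | {s0,s1,s4,s9}.
Split {s0,s1,s4,s9} by δ(·,0) → {s0,s4,s9} and {s1}.
Refine {s0,s4,s9} on symbol 0: members go to different blocks, giving {s0,s4} and {s9}.
Refine {s0,s4} on symbol 0: members go to different blocks, giving {s0} and {s4}.
Stable partition: {s8} | {s0} | {s1} | {s9} | {s4} — 5 equivalence classes.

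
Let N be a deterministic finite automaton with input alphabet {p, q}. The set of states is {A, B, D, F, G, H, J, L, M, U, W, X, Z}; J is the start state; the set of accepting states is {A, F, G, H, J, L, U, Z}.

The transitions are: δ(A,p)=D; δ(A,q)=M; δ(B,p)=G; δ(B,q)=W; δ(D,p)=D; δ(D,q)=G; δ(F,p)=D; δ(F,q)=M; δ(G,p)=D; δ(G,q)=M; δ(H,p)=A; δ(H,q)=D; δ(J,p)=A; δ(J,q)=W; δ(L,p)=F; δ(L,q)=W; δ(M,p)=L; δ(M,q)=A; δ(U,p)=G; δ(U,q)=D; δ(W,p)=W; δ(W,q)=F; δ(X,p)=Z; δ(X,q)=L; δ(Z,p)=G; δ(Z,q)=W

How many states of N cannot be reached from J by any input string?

Starting at J and following transitions, the reachable set is {A, D, F, G, J, L, M, W}. That leaves B, H, U, X, Z unreachable — 5 in total.

5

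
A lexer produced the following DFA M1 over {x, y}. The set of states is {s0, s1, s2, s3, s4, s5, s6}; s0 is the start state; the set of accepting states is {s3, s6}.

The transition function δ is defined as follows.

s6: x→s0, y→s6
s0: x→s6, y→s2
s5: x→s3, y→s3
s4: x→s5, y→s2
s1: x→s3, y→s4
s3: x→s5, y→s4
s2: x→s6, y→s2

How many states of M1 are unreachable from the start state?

4

Starting at s0 and following transitions, the reachable set is {s0, s2, s6}. That leaves s1, s3, s4, s5 unreachable — 4 in total.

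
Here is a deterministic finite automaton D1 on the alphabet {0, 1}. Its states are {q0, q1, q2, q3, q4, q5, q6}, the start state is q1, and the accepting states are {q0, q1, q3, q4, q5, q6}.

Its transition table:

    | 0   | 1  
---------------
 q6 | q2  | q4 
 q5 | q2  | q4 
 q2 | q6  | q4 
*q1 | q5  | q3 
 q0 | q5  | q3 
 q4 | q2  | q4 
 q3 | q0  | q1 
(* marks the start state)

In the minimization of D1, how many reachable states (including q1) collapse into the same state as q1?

Start with accepting vs non-accepting: {q0,q1,q3,q4,q5,q6} | {q2}.
Split {q0,q1,q3,q4,q5,q6} by δ(·,0) → {q0,q1,q3} and {q4,q5,q6}.
On input 0, block {q0,q1,q3} splits into {q0,q1} and {q3}.
Stable partition: {q0,q1} | {q2} | {q4,q5,q6} | {q3} — 4 equivalence classes.
State q1 belongs to the block {q0,q1}, which has 2 states.

2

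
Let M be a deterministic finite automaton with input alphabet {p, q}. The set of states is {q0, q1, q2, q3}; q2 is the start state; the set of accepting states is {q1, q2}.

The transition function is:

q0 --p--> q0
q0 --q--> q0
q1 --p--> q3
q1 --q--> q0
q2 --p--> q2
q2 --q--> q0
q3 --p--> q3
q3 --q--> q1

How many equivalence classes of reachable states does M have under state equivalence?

2

First remove the unreachable states {q1,q3}; 2 states remain.
Start with accepting vs non-accepting: {q2} | {q0}.
Stable partition: {q2} | {q0} — 2 equivalence classes.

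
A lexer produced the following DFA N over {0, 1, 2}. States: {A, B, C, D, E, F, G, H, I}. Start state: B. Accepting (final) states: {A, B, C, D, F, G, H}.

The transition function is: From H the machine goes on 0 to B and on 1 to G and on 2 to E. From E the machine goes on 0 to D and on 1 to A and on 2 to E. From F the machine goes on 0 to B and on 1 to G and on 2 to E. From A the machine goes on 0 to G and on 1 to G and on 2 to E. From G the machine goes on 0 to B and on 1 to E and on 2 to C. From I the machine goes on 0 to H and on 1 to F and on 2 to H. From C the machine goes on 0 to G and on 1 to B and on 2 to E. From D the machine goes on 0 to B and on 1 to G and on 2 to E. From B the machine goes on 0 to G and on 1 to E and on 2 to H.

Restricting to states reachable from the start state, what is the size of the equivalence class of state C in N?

Reachable states from the start: {A,B,C,D,E,G,H}. Unreachable: {F,I} — drop them.
Start with accepting vs non-accepting: {A,B,C,D,G,H} | {E}.
Refine {A,B,C,D,G,H} on symbol 1: members go to different blocks, giving {A,C,D,H} and {B,G}.
Stable partition: {A,C,D,H} | {E} | {B,G} — 3 equivalence classes.
State C belongs to the block {A,C,D,H}, which has 4 states.

4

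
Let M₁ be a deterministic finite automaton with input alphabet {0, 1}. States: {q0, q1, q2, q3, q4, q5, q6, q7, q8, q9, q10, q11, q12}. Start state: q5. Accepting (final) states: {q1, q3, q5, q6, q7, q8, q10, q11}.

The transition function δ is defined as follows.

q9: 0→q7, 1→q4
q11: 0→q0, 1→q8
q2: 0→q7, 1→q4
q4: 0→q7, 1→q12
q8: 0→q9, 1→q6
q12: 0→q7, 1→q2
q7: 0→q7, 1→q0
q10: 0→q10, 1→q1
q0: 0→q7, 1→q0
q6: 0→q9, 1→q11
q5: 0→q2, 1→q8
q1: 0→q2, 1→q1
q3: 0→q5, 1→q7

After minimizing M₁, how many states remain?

3

States {q1,q3,q10} cannot be reached from the start state, so discard them.
Initial partition by acceptance: {q5,q6,q7,q8,q11} | {q0,q2,q4,q9,q12}.
On input 0, block {q5,q6,q7,q8,q11} splits into {q5,q6,q8,q11} and {q7}.
No further refinement is possible. Final partition (3 blocks): {q5,q6,q8,q11} | {q0,q2,q4,q9,q12} | {q7}.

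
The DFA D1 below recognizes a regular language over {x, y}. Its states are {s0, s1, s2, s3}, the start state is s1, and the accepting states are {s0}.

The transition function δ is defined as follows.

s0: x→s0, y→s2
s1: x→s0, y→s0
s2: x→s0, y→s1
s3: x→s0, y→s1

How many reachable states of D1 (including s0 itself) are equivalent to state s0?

First remove the unreachable states {s3}; 3 states remain.
P0 = {s0} | {s1,s2}.
Split {s1,s2} by δ(·,y) → {s1} and {s2}.
Stable partition: {s0} | {s1} | {s2} — 3 equivalence classes.
State s0 belongs to the block {s0}, which has 1 states.

1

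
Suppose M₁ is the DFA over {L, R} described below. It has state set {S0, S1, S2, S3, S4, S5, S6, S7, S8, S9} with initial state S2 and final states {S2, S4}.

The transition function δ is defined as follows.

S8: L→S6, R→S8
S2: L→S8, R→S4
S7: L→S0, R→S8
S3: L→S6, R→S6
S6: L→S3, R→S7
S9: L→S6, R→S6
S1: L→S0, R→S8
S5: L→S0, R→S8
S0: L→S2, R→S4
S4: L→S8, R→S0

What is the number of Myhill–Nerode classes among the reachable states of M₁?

7

Reachable states from the start: {S0,S2,S3,S4,S6,S7,S8}. Unreachable: {S1,S5,S9} — drop them.
Initial partition by acceptance: {S2,S4} | {S0,S3,S6,S7,S8}.
On input R, block {S2,S4} splits into {S2} and {S4}.
Refine {S0,S3,S6,S7,S8} on symbol L: members go to different blocks, giving {S3,S6,S7,S8} and {S0}.
Split {S3,S6,S7,S8} by δ(·,L) → {S3,S6,S8} and {S7}.
Split {S3,S6,S8} by δ(·,R) → {S3,S8} and {S6}.
Split {S3,S8} by δ(·,R) → {S3} and {S8}.
The partition is now stable with 7 blocks: {S2} | {S3} | {S4} | {S0} | {S7} | {S6} | {S8}.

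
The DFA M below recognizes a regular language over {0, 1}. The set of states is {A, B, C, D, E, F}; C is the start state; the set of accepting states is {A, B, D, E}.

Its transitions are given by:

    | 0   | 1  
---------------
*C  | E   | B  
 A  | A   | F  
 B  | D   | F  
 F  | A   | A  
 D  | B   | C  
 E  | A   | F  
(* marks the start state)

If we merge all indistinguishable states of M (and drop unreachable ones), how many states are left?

2

Every state is reachable, so we keep all 6.
Start with accepting vs non-accepting: {A,B,D,E} | {C,F}.
Stable partition: {A,B,D,E} | {C,F} — 2 equivalence classes.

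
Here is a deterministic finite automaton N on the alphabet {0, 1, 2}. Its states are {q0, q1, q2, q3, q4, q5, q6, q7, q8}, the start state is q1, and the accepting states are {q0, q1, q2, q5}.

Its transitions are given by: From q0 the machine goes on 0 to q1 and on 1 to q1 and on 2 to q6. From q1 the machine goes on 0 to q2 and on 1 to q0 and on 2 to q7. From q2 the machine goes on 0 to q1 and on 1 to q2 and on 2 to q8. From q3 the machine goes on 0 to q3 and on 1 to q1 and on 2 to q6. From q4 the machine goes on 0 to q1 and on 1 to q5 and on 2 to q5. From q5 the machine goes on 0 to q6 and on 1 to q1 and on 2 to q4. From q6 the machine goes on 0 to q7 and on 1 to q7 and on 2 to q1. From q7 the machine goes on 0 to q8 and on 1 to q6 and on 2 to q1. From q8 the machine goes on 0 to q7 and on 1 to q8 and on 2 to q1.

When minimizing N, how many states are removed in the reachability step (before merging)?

BFS from q1 reaches {q0, q1, q2, q6, q7, q8}; the 3 state(s) q3, q4, q5 are never visited.

3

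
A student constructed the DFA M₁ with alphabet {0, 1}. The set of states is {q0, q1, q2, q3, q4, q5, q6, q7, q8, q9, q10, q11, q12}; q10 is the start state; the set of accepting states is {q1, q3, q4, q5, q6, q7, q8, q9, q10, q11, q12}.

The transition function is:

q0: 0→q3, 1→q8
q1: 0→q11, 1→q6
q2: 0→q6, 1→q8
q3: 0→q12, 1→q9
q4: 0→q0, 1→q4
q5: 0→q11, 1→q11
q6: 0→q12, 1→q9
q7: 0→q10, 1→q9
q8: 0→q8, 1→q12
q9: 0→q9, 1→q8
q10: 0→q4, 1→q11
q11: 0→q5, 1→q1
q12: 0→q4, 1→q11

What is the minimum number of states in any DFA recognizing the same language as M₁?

States {q2,q7} cannot be reached from the start state, so discard them.
Initial partition by acceptance: {q1,q3,q4,q5,q6,q8,q9,q10,q11,q12} | {q0}.
On input 0, block {q1,q3,q4,q5,q6,q8,q9,q10,q11,q12} splits into {q1,q3,q5,q6,q8,q9,q10,q11,q12} and {q4}.
Refine {q1,q3,q5,q6,q8,q9,q10,q11,q12} on symbol 0: members go to different blocks, giving {q1,q3,q5,q6,q8,q9,q11} and {q10,q12}.
Refine {q1,q3,q5,q6,q8,q9,q11} on symbol 0: members go to different blocks, giving {q1,q5,q8,q9,q11} and {q3,q6}.
On input 1, block {q1,q5,q8,q9,q11} splits into {q5,q9,q11} and {q1} and {q8}.
Refine {q5,q9,q11} on symbol 1: members go to different blocks, giving {q5} and {q9} and {q11}.
Stable partition: {q5} | {q0} | {q4} | {q10,q12} | {q3,q6} | {q1} | {q8} | {q9} | {q11} — 9 equivalence classes.

9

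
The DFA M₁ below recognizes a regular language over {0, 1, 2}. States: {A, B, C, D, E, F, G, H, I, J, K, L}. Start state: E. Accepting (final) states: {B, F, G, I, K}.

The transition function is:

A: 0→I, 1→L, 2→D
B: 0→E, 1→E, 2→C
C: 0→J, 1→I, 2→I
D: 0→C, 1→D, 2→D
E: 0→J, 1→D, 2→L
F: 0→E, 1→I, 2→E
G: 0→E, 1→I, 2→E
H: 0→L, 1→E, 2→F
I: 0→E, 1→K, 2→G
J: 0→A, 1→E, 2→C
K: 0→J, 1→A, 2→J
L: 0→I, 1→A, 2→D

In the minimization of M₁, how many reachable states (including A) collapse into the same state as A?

2

First remove the unreachable states {B,F,H}; 9 states remain.
Initial partition by acceptance: {G,I,K} | {A,C,D,E,J,L}.
Split {G,I,K} by δ(·,1) → {G,I} and {K}.
On input 1, block {G,I} splits into {G} and {I}.
Refine {A,C,D,E,J,L} on symbol 0: members go to different blocks, giving {C,D,E,J} and {A,L}.
Split {C,D,E,J} by δ(·,0) → {C,D,E} and {J}.
Refine {C,D,E} on symbol 0: members go to different blocks, giving {C,E} and {D}.
Refine {C,E} on symbol 1: members go to different blocks, giving {C} and {E}.
The partition is now stable with 8 blocks: {G} | {C} | {K} | {I} | {A,L} | {J} | {D} | {E}.
The equivalence class containing A is {A,L}, of size 2.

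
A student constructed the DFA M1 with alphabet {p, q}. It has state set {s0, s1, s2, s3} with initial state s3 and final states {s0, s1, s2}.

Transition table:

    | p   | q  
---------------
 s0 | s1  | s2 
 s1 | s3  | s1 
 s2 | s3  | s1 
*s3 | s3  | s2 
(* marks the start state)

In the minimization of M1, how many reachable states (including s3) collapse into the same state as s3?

States {s0} cannot be reached from the start state, so discard them.
Initial partition by acceptance: {s1,s2} | {s3}.
Stable partition: {s1,s2} | {s3} — 2 equivalence classes.
The equivalence class containing s3 is {s3}, of size 1.

1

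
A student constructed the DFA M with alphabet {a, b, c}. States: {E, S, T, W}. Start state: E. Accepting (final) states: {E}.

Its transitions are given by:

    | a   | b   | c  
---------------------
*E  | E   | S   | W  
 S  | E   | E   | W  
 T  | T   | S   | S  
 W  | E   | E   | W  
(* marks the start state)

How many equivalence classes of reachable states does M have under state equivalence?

2

Reachable states from the start: {E,S,W}. Unreachable: {T} — drop them.
Start with accepting vs non-accepting: {E} | {S,W}.
No further refinement is possible. Final partition (2 blocks): {E} | {S,W}.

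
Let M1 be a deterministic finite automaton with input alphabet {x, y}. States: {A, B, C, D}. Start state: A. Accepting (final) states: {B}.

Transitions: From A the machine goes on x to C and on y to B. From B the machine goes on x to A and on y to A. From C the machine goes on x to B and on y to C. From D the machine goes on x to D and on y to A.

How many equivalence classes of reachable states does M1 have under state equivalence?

3

First remove the unreachable states {D}; 3 states remain.
P0 = {B} | {A,C}.
Split {A,C} by δ(·,x) → {A} and {C}.
The partition is now stable with 3 blocks: {B} | {A} | {C}.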